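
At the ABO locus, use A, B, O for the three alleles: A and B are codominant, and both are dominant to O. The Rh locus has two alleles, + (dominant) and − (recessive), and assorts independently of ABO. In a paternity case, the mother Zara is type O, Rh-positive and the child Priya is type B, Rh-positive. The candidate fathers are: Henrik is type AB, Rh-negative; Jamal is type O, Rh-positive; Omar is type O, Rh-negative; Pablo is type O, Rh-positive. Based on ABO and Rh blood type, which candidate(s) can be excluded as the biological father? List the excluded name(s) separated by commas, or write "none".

Jamal, Omar, Pablo

A candidate is excluded only if no genotype consistent with his phenotype could produce a type B, Rh-positive child with a type O, Rh-positive mother.
Jamal (type O, Rh+): no genotype consistent with that phenotype can produce a type-B Rh+ child with a type-O mother.
Omar (type O, Rh-): no genotype consistent with that phenotype can produce a type-B Rh+ child with a type-O mother.
Pablo (type O, Rh+): no genotype consistent with that phenotype can produce a type-B Rh+ child with a type-O mother.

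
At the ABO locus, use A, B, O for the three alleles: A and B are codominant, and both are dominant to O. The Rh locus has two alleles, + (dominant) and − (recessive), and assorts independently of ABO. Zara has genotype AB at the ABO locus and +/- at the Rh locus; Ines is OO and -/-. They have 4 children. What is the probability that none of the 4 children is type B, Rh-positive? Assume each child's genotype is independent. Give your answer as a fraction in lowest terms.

81/256

ABO cross AB × OO → 1/2 A, 1/2 B.
Rh cross +/- × -/- → 1/2 Rh+, 1/2 Rh-; so P(type B, Rh-positive) = 1/2 × 1/2 = 1/4 per child.
P(not type B, Rh-positive) = 3/4 for one child; (3/4)^4 = 81/256.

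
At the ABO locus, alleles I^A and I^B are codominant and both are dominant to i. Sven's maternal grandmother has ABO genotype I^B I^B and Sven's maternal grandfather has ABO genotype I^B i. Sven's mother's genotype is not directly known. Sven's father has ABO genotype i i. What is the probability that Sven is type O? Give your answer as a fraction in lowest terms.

Sven's mother's ABO genotype from I^B I^B × I^B i: 1/2 I^B I^B, 1/2 I^B i.
Crossing each possibility with the father i i and summing P(type O): 1/2·0 + 1/2·1/2 = 1/4.

1/4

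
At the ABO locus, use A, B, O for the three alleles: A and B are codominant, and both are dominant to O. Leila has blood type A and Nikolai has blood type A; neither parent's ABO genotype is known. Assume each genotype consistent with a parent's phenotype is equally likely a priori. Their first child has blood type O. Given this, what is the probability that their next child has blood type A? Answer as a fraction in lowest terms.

Possible genotypes: Leila ∈ {AA, AO}; Nikolai ∈ {AA, AO}.
Weight each parental genotype pair by prior × P(type-O child):
  AO × AO: posterior weight 1; P(next child type A) = 3/4.
Weighted sum = 3/4.

3/4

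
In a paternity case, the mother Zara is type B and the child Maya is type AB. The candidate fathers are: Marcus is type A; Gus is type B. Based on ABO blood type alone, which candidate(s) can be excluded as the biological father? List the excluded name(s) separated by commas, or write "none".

Gus

A candidate is excluded only if no genotype consistent with his phenotype could produce a type AB child with a type B mother.
Gus (type B): no genotype consistent with that phenotype can produce a type-AB child with a type-B mother.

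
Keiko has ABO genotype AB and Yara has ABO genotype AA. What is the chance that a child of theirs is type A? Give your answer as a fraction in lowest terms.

ABO cross AB × AA → offspring phenotypes: 1/2 A, 1/2 AB.
So P(type A) = 1/2.

1/2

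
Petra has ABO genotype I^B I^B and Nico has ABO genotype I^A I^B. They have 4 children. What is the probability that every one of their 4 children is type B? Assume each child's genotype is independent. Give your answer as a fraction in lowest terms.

ABO cross I^B I^B × I^A I^B → 1/2 B, 1/2 AB.
So P(type B) = 1/2 per child.
All 4 independent: (1/2)^4 = 1/16.

1/16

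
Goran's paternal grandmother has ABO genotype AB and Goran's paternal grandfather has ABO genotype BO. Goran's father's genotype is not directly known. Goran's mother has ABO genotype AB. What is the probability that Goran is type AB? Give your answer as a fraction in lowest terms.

Goran's father's ABO genotype from AB × BO: 1/4 AB, 1/4 AO, 1/4 BB, 1/4 BO.
Crossing each possibility with the mother AB and summing P(type AB): 1/4·1/2 + 1/4·1/4 + 1/4·1/2 + 1/4·1/4 = 3/8.

3/8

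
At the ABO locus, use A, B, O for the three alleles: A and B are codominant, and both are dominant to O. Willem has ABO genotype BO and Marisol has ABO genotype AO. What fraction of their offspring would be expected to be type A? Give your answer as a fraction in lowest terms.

1/4

ABO cross BO × AO → offspring phenotypes: 1/4 O, 1/4 A, 1/4 B, 1/4 AB.
So P(type A) = 1/4.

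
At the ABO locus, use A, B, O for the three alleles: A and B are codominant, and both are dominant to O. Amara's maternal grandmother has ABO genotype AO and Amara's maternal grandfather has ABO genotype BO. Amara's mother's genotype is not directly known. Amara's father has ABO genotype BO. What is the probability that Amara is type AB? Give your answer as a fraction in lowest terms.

1/8

Amara's mother's ABO genotype from AO × BO: 1/4 AB, 1/4 AO, 1/4 BO, 1/4 OO.
Crossing each possibility with the father BO and summing P(type AB): 1/4·1/4 + 1/4·1/4 + 1/4·0 + 1/4·0 = 1/8.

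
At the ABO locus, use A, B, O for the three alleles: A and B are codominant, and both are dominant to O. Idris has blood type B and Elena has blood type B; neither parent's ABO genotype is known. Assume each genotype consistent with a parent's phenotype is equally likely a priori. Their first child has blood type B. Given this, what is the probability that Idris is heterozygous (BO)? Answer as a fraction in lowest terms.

Possible genotypes: Idris ∈ {BB, BO}; Elena ∈ {BB, BO}.
Weight each parental genotype pair by prior × P(type-B child):
  BB × BB: posterior weight 4/15.
  BB × BO: posterior weight 4/15.
  BO × BB: posterior weight 4/15.
  BO × BO: posterior weight 1/5.
Sum the posterior weight over pairs where Idris is BO: 7/15.

7/15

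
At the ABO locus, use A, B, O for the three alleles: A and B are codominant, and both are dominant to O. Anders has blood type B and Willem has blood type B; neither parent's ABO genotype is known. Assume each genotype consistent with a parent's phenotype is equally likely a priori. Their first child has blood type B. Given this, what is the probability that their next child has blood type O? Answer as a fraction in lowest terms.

1/20

Possible genotypes: Anders ∈ {BB, BO}; Willem ∈ {BB, BO}.
Weight each parental genotype pair by prior × P(type-B child):
  BB × BB: posterior weight 4/15; P(next child type O) = 0.
  BB × BO: posterior weight 4/15; P(next child type O) = 0.
  BO × BB: posterior weight 4/15; P(next child type O) = 0.
  BO × BO: posterior weight 1/5; P(next child type O) = 1/4.
Weighted sum = 1/20.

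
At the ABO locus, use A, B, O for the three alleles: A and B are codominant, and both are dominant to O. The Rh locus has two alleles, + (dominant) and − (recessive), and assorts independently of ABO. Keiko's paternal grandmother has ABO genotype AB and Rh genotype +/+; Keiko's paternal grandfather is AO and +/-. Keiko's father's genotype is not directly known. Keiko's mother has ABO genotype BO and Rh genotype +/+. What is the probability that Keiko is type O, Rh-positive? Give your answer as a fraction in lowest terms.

Keiko's father's ABO genotype from AB × AO: 1/4 AA, 1/4 AB, 1/4 AO, 1/4 BO.
Crossing each possibility with the mother BO and summing P(type O): 1/4·0 + 1/4·0 + 1/4·1/4 + 1/4·1/4 = 1/8.
Similarly for Rh via the father's Rh distribution: P(Rh+) = 1.
Independent loci: 1/8 × 1 = 1/8.

1/8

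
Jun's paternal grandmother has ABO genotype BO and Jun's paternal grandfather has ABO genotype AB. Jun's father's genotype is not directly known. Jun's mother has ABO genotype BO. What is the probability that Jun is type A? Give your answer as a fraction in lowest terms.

Jun's father's ABO genotype from BO × AB: 1/4 AB, 1/4 AO, 1/4 BB, 1/4 BO.
Crossing each possibility with the mother BO and summing P(type A): 1/4·1/4 + 1/4·1/4 + 1/4·0 + 1/4·0 = 1/8.

1/8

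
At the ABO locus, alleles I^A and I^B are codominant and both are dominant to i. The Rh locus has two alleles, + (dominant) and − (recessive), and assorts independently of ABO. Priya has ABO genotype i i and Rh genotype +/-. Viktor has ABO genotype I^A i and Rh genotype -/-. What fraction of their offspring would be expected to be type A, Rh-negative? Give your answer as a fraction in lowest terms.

ABO cross i i × I^A i → offspring phenotypes: 1/2 O, 1/2 A.
Rh cross +/- × -/- → 1/2 Rh+, 1/2 Rh-.
Independent loci: P(type A, Rh-negative) = 1/2 × 1/2 = 1/4.

1/4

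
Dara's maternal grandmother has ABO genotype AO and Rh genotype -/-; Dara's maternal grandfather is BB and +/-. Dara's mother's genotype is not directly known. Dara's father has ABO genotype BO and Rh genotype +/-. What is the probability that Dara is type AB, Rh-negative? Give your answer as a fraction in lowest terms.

Dara's mother's ABO genotype from AO × BB: 1/2 AB, 1/2 BO.
Crossing each possibility with the father BO and summing P(type AB): 1/2·1/4 + 1/2·0 = 1/8.
Similarly for Rh via the mother's Rh distribution: P(Rh-) = 3/8.
Independent loci: 1/8 × 3/8 = 3/64.

3/64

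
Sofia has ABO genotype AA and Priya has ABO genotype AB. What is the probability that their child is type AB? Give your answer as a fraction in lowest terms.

ABO cross AA × AB → offspring phenotypes: 1/2 A, 1/2 AB.
So P(type AB) = 1/2.

1/2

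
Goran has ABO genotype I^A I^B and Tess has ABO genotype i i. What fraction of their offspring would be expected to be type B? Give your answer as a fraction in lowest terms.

ABO cross I^A I^B × i i → offspring phenotypes: 1/2 A, 1/2 B.
So P(type B) = 1/2.

1/2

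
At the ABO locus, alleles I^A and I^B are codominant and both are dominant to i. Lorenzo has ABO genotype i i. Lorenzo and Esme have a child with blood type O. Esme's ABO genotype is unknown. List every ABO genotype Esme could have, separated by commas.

For each candidate genotype of Esme, check whether crossing it with i i can produce every observed child phenotype.
  I^A I^A → possible child types {A} ✗
  I^A I^B → possible child types {A, B} ✗
  I^A i → possible child types {O, A} ✓
  I^B I^B → possible child types {B} ✗
  I^B i → possible child types {O, B} ✓
  i i → possible child types {O} ✓

I^A i, I^B i, i i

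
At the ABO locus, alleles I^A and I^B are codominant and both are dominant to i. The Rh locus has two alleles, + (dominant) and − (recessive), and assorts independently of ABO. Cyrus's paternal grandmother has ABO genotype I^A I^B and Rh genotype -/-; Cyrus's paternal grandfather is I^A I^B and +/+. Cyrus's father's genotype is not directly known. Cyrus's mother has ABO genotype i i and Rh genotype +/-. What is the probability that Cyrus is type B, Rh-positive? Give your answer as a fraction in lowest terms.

3/8

Cyrus's father's ABO genotype from I^A I^B × I^A I^B: 1/4 I^A I^A, 1/2 I^A I^B, 1/4 I^B I^B.
Crossing each possibility with the mother i i and summing P(type B): 1/4·0 + 1/2·1/2 + 1/4·1 = 1/2.
Similarly for Rh via the father's Rh distribution: P(Rh+) = 3/4.
Independent loci: 1/2 × 3/4 = 3/8.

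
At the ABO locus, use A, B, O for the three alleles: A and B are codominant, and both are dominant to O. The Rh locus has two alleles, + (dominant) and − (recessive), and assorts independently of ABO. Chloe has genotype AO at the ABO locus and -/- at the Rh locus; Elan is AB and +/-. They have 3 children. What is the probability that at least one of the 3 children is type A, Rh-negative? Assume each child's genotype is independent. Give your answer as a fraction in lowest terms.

37/64

ABO cross AO × AB → 1/2 A, 1/4 B, 1/4 AB.
Rh cross -/- × +/- → 1/2 Rh+, 1/2 Rh-; so P(type A, Rh-negative) = 1/2 × 1/2 = 1/4 per child.
P(none) = (3/4)^3 = 27/64; P(at least one) = 1 − 27/64 = 37/64.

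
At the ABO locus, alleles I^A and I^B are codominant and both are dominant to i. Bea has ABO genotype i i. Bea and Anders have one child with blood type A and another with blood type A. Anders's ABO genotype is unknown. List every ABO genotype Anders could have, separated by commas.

For each candidate genotype of Anders, check whether crossing it with i i can produce every observed child phenotype.
  I^A I^A → possible child types {A} ✓
  I^A I^B → possible child types {A, B} ✓
  I^A i → possible child types {O, A} ✓
  I^B I^B → possible child types {B} ✗
  I^B i → possible child types {O, B} ✗
  i i → possible child types {O} ✗

I^A I^A, I^A I^B, I^A i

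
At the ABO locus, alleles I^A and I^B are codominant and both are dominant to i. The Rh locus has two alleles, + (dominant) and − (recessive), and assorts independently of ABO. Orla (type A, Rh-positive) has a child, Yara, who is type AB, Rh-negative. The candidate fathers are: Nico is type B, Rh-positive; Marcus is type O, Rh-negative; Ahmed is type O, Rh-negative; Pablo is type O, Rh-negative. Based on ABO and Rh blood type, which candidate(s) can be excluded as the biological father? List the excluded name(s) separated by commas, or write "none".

Marcus, Ahmed, Pablo

A candidate is excluded only if no genotype consistent with his phenotype could produce a type AB, Rh-negative child with a type A, Rh-positive mother.
Marcus (type O, Rh-): no genotype consistent with that phenotype can produce a type-AB Rh- child with a type-A mother.
Ahmed (type O, Rh-): no genotype consistent with that phenotype can produce a type-AB Rh- child with a type-A mother.
Pablo (type O, Rh-): no genotype consistent with that phenotype can produce a type-AB Rh- child with a type-A mother.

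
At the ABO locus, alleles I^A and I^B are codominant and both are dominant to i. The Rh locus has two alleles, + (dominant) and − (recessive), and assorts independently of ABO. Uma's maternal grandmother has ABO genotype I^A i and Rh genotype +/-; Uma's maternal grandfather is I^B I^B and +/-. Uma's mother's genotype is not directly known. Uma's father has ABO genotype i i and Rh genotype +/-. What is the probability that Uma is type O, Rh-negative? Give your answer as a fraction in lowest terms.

1/16

Uma's mother's ABO genotype from I^A i × I^B I^B: 1/2 I^A I^B, 1/2 I^B i.
Crossing each possibility with the father i i and summing P(type O): 1/2·0 + 1/2·1/2 = 1/4.
Similarly for Rh via the mother's Rh distribution: P(Rh-) = 1/4.
Independent loci: 1/4 × 1/4 = 1/16.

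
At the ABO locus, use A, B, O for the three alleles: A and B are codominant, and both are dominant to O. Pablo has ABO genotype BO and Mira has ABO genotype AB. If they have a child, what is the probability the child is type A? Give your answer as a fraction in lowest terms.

ABO cross BO × AB → offspring phenotypes: 1/4 A, 1/2 B, 1/4 AB.
So P(type A) = 1/4.

1/4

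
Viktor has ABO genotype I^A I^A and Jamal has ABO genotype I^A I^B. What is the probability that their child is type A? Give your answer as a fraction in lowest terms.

ABO cross I^A I^A × I^A I^B → offspring phenotypes: 1/2 A, 1/2 AB.
So P(type A) = 1/2.

1/2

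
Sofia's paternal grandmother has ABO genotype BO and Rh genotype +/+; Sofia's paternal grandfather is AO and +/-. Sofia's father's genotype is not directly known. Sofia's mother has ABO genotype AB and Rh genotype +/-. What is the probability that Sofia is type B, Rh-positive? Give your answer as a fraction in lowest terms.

Sofia's father's ABO genotype from BO × AO: 1/4 AB, 1/4 AO, 1/4 BO, 1/4 OO.
Crossing each possibility with the mother AB and summing P(type B): 1/4·1/4 + 1/4·1/4 + 1/4·1/2 + 1/4·1/2 = 3/8.
Similarly for Rh via the father's Rh distribution: P(Rh+) = 7/8.
Independent loci: 3/8 × 7/8 = 21/64.

21/64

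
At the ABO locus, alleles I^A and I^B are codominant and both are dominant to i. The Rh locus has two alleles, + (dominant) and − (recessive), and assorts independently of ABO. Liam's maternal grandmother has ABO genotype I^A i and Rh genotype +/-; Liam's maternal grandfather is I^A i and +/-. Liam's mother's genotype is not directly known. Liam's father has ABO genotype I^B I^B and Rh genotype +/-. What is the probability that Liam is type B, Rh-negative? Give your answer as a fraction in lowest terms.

Liam's mother's ABO genotype from I^A i × I^A i: 1/4 I^A I^A, 1/2 I^A i, 1/4 i i.
Crossing each possibility with the father I^B I^B and summing P(type B): 1/4·0 + 1/2·1/2 + 1/4·1 = 1/2.
Similarly for Rh via the mother's Rh distribution: P(Rh-) = 1/4.
Independent loci: 1/2 × 1/4 = 1/8.

1/8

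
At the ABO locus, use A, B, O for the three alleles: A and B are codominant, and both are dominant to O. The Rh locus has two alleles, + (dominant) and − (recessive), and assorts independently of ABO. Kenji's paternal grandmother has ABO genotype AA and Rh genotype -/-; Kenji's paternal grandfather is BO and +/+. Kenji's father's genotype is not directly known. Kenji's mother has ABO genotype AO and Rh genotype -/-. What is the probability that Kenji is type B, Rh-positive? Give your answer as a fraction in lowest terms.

Kenji's father's ABO genotype from AA × BO: 1/2 AB, 1/2 AO.
Crossing each possibility with the mother AO and summing P(type B): 1/2·1/4 + 1/2·0 = 1/8.
Similarly for Rh via the father's Rh distribution: P(Rh+) = 1/2.
Independent loci: 1/8 × 1/2 = 1/16.

1/16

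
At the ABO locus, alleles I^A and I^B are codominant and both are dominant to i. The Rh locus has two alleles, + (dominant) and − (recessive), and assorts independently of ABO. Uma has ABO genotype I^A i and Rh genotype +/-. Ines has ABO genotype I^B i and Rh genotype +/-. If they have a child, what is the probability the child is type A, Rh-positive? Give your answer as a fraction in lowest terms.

3/16

ABO cross I^A i × I^B i → offspring phenotypes: 1/4 O, 1/4 A, 1/4 B, 1/4 AB.
Rh cross +/- × +/- → 3/4 Rh+, 1/4 Rh-.
Independent loci: P(type A, Rh-positive) = 1/4 × 3/4 = 3/16.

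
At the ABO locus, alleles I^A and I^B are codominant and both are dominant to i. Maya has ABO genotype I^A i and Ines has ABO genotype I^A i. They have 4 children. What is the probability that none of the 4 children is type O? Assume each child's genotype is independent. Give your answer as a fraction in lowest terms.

ABO cross I^A i × I^A i → 1/4 O, 3/4 A.
So P(type O) = 1/4 per child.
P(not type O) = 3/4 for one child; (3/4)^4 = 81/256.

81/256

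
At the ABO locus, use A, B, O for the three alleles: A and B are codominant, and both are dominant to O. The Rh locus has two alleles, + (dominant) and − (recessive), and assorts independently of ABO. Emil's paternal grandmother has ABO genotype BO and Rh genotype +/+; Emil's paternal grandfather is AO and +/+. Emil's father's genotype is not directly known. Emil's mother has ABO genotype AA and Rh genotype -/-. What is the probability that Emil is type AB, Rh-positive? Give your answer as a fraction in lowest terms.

1/4

Emil's father's ABO genotype from BO × AO: 1/4 AB, 1/4 AO, 1/4 BO, 1/4 OO.
Crossing each possibility with the mother AA and summing P(type AB): 1/4·1/2 + 1/4·0 + 1/4·1/2 + 1/4·0 = 1/4.
Similarly for Rh via the father's Rh distribution: P(Rh+) = 1.
Independent loci: 1/4 × 1 = 1/4.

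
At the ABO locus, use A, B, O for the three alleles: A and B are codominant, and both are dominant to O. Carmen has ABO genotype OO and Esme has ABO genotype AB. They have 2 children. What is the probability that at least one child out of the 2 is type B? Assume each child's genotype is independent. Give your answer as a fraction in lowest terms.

3/4

ABO cross OO × AB → 1/2 A, 1/2 B.
So P(type B) = 1/2 per child.
P(none) = (1/2)^2 = 1/4; P(at least one) = 1 − 1/4 = 3/4.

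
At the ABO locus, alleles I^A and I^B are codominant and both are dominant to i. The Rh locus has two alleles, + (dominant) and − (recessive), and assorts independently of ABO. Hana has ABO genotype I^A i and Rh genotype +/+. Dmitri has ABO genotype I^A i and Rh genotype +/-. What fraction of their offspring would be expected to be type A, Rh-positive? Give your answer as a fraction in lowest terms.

ABO cross I^A i × I^A i → offspring phenotypes: 1/4 O, 3/4 A.
Rh cross +/+ × +/- → 1 Rh+.
Independent loci: P(type A, Rh-positive) = 3/4 × 1 = 3/4.

3/4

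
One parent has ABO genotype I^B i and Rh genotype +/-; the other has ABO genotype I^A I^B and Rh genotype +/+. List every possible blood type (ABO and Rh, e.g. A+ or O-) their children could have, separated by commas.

Gametes from I^B i × I^A I^B give offspring ABO genotypes I^A I^B, I^A i, I^B I^B, I^B i, i.e. phenotypes A, B, AB.
Rh cross +/- × +/+ → phenotypes Rh+.
Combining independently: A+, B+, AB+.

A+, B+, AB+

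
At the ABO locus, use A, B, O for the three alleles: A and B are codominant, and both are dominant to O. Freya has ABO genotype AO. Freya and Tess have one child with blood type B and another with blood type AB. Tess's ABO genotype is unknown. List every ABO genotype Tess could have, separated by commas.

AB, BB, BO

For each candidate genotype of Tess, check whether crossing it with AO can produce every observed child phenotype.
  AA → possible child types {A} ✗
  AB → possible child types {A, B, AB} ✓
  AO → possible child types {O, A} ✗
  BB → possible child types {B, AB} ✓
  BO → possible child types {O, A, B, AB} ✓
  OO → possible child types {O, A} ✗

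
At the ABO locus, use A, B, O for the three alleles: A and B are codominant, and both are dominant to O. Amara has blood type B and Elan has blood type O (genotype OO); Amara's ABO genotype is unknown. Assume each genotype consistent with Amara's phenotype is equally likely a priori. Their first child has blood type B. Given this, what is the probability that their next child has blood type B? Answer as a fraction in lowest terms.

Possible genotypes: Amara ∈ {BB, BO}; Elan ∈ {OO}.
Weight each parental genotype pair by prior × P(type-B child):
  BB × OO: posterior weight 2/3; P(next child type B) = 1.
  BO × OO: posterior weight 1/3; P(next child type B) = 1/2.
Weighted sum = 5/6.

5/6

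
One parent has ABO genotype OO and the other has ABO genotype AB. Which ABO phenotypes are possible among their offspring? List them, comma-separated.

A, B

Gametes from OO × AB give offspring ABO genotypes AO, BO, i.e. phenotypes A, B.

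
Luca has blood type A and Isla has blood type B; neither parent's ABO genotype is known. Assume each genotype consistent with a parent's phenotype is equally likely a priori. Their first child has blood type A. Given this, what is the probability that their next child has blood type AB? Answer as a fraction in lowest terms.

5/12

Possible genotypes: Luca ∈ {I^A I^A, I^A i}; Isla ∈ {I^B I^B, I^B i}.
Weight each parental genotype pair by prior × P(type-A child):
  I^A I^A × I^B i: posterior weight 2/3; P(next child type AB) = 1/2.
  I^A i × I^B i: posterior weight 1/3; P(next child type AB) = 1/4.
Weighted sum = 5/12.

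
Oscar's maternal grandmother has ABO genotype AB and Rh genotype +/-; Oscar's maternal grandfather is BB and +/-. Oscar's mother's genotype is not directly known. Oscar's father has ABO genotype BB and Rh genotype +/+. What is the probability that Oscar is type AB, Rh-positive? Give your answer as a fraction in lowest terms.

Oscar's mother's ABO genotype from AB × BB: 1/2 AB, 1/2 BB.
Crossing each possibility with the father BB and summing P(type AB): 1/2·1/2 + 1/2·0 = 1/4.
Similarly for Rh via the mother's Rh distribution: P(Rh+) = 1.
Independent loci: 1/4 × 1 = 1/4.

1/4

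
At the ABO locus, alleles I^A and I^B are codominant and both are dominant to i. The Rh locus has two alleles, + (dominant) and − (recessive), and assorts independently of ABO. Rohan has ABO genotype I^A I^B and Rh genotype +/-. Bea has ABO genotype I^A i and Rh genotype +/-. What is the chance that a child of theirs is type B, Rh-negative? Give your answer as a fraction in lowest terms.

1/16

ABO cross I^A I^B × I^A i → offspring phenotypes: 1/2 A, 1/4 B, 1/4 AB.
Rh cross +/- × +/- → 3/4 Rh+, 1/4 Rh-.
Independent loci: P(type B, Rh-negative) = 1/4 × 1/4 = 1/16.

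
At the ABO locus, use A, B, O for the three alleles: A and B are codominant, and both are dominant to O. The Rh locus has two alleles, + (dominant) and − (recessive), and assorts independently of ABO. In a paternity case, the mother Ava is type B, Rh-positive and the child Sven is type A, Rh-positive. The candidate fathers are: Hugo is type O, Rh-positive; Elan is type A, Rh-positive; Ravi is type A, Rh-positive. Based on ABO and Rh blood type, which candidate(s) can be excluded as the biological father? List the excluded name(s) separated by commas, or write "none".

Hugo

A candidate is excluded only if no genotype consistent with his phenotype could produce a type A, Rh-positive child with a type B, Rh-positive mother.
Hugo (type O, Rh+): no genotype consistent with that phenotype can produce a type-A Rh+ child with a type-B mother.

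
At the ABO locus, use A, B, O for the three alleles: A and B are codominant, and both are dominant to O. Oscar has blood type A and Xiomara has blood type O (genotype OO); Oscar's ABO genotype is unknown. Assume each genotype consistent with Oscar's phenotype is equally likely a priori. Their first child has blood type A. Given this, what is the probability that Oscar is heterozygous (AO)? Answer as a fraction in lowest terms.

Possible genotypes: Oscar ∈ {AA, AO}; Xiomara ∈ {OO}.
Weight each parental genotype pair by prior × P(type-A child):
  AA × OO: posterior weight 2/3.
  AO × OO: posterior weight 1/3.
Sum the posterior weight over pairs where Oscar is AO: 1/3.

1/3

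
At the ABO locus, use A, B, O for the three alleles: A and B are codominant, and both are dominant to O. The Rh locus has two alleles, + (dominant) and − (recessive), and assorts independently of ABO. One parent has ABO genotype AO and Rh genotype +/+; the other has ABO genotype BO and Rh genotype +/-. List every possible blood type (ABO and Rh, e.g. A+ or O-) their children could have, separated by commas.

O+, A+, B+, AB+

Gametes from AO × BO give offspring ABO genotypes AB, AO, BO, OO, i.e. phenotypes O, A, B, AB.
Rh cross +/+ × +/- → phenotypes Rh+.
Combining independently: O+, A+, B+, AB+.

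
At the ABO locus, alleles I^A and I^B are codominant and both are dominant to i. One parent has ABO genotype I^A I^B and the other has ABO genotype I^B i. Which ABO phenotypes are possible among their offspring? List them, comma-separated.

A, B, AB

Gametes from I^A I^B × I^B i give offspring ABO genotypes I^A I^B, I^A i, I^B I^B, I^B i, i.e. phenotypes A, B, AB.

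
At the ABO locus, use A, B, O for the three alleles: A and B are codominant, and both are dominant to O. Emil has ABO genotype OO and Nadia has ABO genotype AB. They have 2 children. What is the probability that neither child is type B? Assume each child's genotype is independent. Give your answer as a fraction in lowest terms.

1/4

ABO cross OO × AB → 1/2 A, 1/2 B.
So P(type B) = 1/2 per child.
P(not type B) = 1/2 for one child; (1/2)^2 = 1/4.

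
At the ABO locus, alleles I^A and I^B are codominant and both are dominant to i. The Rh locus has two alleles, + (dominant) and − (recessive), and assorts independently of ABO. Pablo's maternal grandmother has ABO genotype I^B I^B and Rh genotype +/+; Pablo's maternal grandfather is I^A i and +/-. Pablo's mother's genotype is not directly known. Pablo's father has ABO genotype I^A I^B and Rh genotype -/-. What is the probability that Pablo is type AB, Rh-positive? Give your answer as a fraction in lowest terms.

Pablo's mother's ABO genotype from I^B I^B × I^A i: 1/2 I^A I^B, 1/2 I^B i.
Crossing each possibility with the father I^A I^B and summing P(type AB): 1/2·1/2 + 1/2·1/4 = 3/8.
Similarly for Rh via the mother's Rh distribution: P(Rh+) = 3/4.
Independent loci: 3/8 × 3/4 = 9/32.

9/32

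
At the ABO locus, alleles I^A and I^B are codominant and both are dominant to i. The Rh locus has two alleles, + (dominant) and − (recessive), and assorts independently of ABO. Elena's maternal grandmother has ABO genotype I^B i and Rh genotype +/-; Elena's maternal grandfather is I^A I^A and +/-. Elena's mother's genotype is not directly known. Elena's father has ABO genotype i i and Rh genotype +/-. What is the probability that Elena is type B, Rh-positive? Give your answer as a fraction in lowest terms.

Elena's mother's ABO genotype from I^B i × I^A I^A: 1/2 I^A I^B, 1/2 I^A i.
Crossing each possibility with the father i i and summing P(type B): 1/2·1/2 + 1/2·0 = 1/4.
Similarly for Rh via the mother's Rh distribution: P(Rh+) = 3/4.
Independent loci: 1/4 × 3/4 = 3/16.

3/16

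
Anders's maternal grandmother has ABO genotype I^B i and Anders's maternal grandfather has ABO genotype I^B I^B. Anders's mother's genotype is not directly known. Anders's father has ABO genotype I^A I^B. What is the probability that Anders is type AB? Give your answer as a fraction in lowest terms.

Anders's mother's ABO genotype from I^B i × I^B I^B: 1/2 I^B I^B, 1/2 I^B i.
Crossing each possibility with the father I^A I^B and summing P(type AB): 1/2·1/2 + 1/2·1/4 = 3/8.

3/8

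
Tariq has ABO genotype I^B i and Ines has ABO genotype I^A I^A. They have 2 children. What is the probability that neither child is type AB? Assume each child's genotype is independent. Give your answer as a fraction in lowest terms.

ABO cross I^B i × I^A I^A → 1/2 A, 1/2 AB.
So P(type AB) = 1/2 per child.
P(not type AB) = 1/2 for one child; (1/2)^2 = 1/4.

1/4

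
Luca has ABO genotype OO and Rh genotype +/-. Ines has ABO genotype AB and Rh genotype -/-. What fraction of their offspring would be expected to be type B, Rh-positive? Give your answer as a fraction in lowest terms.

1/4

ABO cross OO × AB → offspring phenotypes: 1/2 A, 1/2 B.
Rh cross +/- × -/- → 1/2 Rh+, 1/2 Rh-.
Independent loci: P(type B, Rh-positive) = 1/2 × 1/2 = 1/4.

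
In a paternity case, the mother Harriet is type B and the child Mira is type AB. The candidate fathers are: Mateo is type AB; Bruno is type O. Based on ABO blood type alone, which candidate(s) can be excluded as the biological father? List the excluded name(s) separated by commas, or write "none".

A candidate is excluded only if no genotype consistent with his phenotype could produce a type AB child with a type B mother.
Bruno (type O): no genotype consistent with that phenotype can produce a type-AB child with a type-B mother.

Bruno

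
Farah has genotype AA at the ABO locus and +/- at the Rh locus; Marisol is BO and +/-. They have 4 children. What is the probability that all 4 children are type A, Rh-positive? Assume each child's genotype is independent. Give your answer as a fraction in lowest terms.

81/4096

ABO cross AA × BO → 1/2 A, 1/2 AB.
Rh cross +/- × +/- → 3/4 Rh+, 1/4 Rh-; so P(type A, Rh-positive) = 1/2 × 3/4 = 3/8 per child.
All 4 independent: (3/8)^4 = 81/4096.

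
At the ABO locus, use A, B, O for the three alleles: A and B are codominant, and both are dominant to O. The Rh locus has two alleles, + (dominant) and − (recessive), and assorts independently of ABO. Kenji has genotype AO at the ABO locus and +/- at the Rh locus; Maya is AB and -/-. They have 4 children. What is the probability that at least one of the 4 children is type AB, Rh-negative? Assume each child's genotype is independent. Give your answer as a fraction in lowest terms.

1695/4096

ABO cross AO × AB → 1/2 A, 1/4 B, 1/4 AB.
Rh cross +/- × -/- → 1/2 Rh+, 1/2 Rh-; so P(type AB, Rh-negative) = 1/4 × 1/2 = 1/8 per child.
P(none) = (7/8)^4 = 2401/4096; P(at least one) = 1 − 2401/4096 = 1695/4096.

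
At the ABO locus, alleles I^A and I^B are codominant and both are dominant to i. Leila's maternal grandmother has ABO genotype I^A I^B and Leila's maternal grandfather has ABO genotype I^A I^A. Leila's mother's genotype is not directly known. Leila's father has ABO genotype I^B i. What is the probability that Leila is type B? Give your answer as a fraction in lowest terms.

1/4

Leila's mother's ABO genotype from I^A I^B × I^A I^A: 1/2 I^A I^A, 1/2 I^A I^B.
Crossing each possibility with the father I^B i and summing P(type B): 1/2·0 + 1/2·1/2 = 1/4.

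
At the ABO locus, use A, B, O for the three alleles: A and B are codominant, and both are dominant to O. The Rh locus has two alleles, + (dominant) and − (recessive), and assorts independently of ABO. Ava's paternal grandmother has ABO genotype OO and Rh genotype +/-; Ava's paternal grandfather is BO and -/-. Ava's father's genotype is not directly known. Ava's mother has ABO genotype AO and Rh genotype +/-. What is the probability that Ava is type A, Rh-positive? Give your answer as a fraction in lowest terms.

Ava's father's ABO genotype from OO × BO: 1/2 BO, 1/2 OO.
Crossing each possibility with the mother AO and summing P(type A): 1/2·1/4 + 1/2·1/2 = 3/8.
Similarly for Rh via the father's Rh distribution: P(Rh+) = 5/8.
Independent loci: 3/8 × 5/8 = 15/64.

15/64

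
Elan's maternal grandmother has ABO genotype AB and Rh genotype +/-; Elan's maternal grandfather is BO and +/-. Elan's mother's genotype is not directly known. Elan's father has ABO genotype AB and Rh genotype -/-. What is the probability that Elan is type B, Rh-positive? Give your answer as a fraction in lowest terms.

3/16

Elan's mother's ABO genotype from AB × BO: 1/4 AB, 1/4 AO, 1/4 BB, 1/4 BO.
Crossing each possibility with the father AB and summing P(type B): 1/4·1/4 + 1/4·1/4 + 1/4·1/2 + 1/4·1/2 = 3/8.
Similarly for Rh via the mother's Rh distribution: P(Rh+) = 1/2.
Independent loci: 3/8 × 1/2 = 3/16.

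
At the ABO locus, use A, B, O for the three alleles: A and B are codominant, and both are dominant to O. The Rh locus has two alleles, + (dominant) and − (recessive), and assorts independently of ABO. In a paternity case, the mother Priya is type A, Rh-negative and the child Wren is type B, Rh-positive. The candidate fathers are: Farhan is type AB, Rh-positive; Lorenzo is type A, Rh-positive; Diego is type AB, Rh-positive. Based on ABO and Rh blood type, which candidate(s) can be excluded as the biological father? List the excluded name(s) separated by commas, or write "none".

A candidate is excluded only if no genotype consistent with his phenotype could produce a type B, Rh-positive child with a type A, Rh-negative mother.
Lorenzo (type A, Rh+): no genotype consistent with that phenotype can produce a type-B Rh+ child with a type-A mother.

Lorenzo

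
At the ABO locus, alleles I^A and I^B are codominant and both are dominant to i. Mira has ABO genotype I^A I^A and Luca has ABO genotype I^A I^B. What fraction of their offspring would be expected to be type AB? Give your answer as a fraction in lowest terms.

ABO cross I^A I^A × I^A I^B → offspring phenotypes: 1/2 A, 1/2 AB.
So P(type AB) = 1/2.

1/2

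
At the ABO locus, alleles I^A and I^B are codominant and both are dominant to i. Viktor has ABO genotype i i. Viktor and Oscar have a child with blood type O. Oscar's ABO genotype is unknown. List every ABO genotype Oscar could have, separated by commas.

I^A i, I^B i, i i

For each candidate genotype of Oscar, check whether crossing it with i i can produce every observed child phenotype.
  I^A I^A → possible child types {A} ✗
  I^A I^B → possible child types {A, B} ✗
  I^A i → possible child types {O, A} ✓
  I^B I^B → possible child types {B} ✗
  I^B i → possible child types {O, B} ✓
  i i → possible child types {O} ✓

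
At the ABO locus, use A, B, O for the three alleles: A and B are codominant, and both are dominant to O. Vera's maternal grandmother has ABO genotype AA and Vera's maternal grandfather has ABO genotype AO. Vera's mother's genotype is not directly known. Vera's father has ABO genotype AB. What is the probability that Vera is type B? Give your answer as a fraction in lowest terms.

1/8

Vera's mother's ABO genotype from AA × AO: 1/2 AA, 1/2 AO.
Crossing each possibility with the father AB and summing P(type B): 1/2·0 + 1/2·1/4 = 1/8.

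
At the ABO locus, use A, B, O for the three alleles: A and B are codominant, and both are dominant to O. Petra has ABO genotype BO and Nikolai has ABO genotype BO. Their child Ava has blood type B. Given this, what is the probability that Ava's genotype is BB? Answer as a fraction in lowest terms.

1/3

Cross BO × BO → 1/4 BB, 1/2 BO, 1/4 OO.
Type-B genotypes among offspring: BB (1/4), BO (1/2); total 3/4.
P(BB | type B) = (1/4) / (3/4) = 1/3.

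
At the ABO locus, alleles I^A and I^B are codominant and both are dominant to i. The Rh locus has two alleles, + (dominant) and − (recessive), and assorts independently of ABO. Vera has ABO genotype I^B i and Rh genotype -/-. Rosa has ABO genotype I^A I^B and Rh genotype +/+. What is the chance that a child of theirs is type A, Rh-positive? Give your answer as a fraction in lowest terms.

1/4

ABO cross I^B i × I^A I^B → offspring phenotypes: 1/4 A, 1/2 B, 1/4 AB.
Rh cross -/- × +/+ → 1 Rh+.
Independent loci: P(type A, Rh-positive) = 1/4 × 1 = 1/4.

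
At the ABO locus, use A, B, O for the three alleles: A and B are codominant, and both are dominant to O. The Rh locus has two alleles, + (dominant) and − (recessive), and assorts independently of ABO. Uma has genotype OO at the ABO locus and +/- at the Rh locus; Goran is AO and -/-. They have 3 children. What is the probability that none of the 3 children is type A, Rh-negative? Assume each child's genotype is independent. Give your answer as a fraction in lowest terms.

27/64

ABO cross OO × AO → 1/2 O, 1/2 A.
Rh cross +/- × -/- → 1/2 Rh+, 1/2 Rh-; so P(type A, Rh-negative) = 1/2 × 1/2 = 1/4 per child.
P(not type A, Rh-negative) = 3/4 for one child; (3/4)^3 = 27/64.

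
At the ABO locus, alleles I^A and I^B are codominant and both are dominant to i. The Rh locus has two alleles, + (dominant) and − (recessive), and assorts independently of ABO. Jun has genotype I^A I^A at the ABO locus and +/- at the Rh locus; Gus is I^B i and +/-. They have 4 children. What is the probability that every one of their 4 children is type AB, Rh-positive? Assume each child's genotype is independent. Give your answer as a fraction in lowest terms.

81/4096

ABO cross I^A I^A × I^B i → 1/2 A, 1/2 AB.
Rh cross +/- × +/- → 3/4 Rh+, 1/4 Rh-; so P(type AB, Rh-positive) = 1/2 × 3/4 = 3/8 per child.
All 4 independent: (3/8)^4 = 81/4096.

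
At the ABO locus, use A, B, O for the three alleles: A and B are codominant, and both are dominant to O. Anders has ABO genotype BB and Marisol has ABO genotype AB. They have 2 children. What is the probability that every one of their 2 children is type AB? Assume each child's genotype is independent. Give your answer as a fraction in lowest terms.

1/4

ABO cross BB × AB → 1/2 B, 1/2 AB.
So P(type AB) = 1/2 per child.
All 2 independent: (1/2)^2 = 1/4.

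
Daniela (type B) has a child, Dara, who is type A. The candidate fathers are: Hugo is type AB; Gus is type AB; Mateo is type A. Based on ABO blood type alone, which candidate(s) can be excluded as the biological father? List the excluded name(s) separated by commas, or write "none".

none

A candidate is excluded only if no genotype consistent with his phenotype could produce a type A child with a type B mother.
Every candidate has at least one consistent genotype combination, so none can be excluded.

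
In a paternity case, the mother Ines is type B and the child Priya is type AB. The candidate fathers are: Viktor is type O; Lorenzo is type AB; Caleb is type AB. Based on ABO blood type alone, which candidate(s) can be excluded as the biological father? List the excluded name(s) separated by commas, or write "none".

A candidate is excluded only if no genotype consistent with his phenotype could produce a type AB child with a type B mother.
Viktor (type O): no genotype consistent with that phenotype can produce a type-AB child with a type-B mother.

Viktor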